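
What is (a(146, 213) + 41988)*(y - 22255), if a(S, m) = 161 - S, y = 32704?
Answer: 438889347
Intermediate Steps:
(a(146, 213) + 41988)*(y - 22255) = ((161 - 1*146) + 41988)*(32704 - 22255) = ((161 - 146) + 41988)*10449 = (15 + 41988)*10449 = 42003*10449 = 438889347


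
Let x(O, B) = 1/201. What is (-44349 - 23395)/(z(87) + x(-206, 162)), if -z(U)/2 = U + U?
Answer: 13616544/69947 ≈ 194.67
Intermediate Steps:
x(O, B) = 1/201
z(U) = -4*U (z(U) = -2*(U + U) = -4*U)
(-44349 - 23395)/(z(87) + x(-206, 162)) = (-44349 - 23395)/(-4*87 + 1/201) = -67744/(-348 + 1/201) = -67744/(-69947/201) = -67744*(-201/69947) = 13616544/69947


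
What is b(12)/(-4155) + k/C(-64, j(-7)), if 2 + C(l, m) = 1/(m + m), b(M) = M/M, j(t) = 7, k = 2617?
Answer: -50743639/37395 ≈ -1357.0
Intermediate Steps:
b(M) = 1
C(l, m) = -2 + 1/(2*m) (C(l, m) = -2 + 1/(m + m) = -2 + 1/(2*m))
b(12)/(-4155) + k/C(-64, j(-7)) = 1/(-4155) + 2617/(-2 + (½)/7) = 1*(-1/4155) + 2617/(-2 + (½)*(⅐)) = -1/4155 + 2617/(-2 + 1/14) = -1/4155 + 2617/(-27/14) = -1/4155 + 2617*(-14/27) = -1/4155 - 36638/27 = -50743639/37395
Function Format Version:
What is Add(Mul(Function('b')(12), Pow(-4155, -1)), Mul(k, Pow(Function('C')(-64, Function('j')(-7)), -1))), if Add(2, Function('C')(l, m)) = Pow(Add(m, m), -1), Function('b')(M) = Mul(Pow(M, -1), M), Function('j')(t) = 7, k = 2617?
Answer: Rational(-50743639, 37395) ≈ -1357.0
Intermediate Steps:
Function('b')(M) = 1
Function('C')(l, m) = Add(-2, Mul(Rational(1, 2), Pow(m, -1))) (Function('C')(l, m) = Add(-2, Pow(Add(m, m), -1)) = Add(-2, Pow(Mul(2, m), -1)) = Add(-2, Mul(Rational(1, 2), Pow(m, -1))))
Add(Mul(Function('b')(12), Pow(-4155, -1)), Mul(k, Pow(Function('C')(-64, Function('j')(-7)), -1))) = Add(Mul(1, Pow(-4155, -1)), Mul(2617, Pow(Add(-2, Mul(Rational(1, 2), Pow(7, -1))), -1))) = Add(Mul(1, Rational(-1, 4155)), Mul(2617, Pow(Add(-2, Mul(Rational(1, 2), Rational(1, 7))), -1))) = Add(Rational(-1, 4155), Mul(2617, Pow(Add(-2, Rational(1, 14)), -1))) = Add(Rational(-1, 4155), Mul(2617, Pow(Rational(-27, 14), -1))) = Add(Rational(-1, 4155), Mul(2617, Rational(-14, 27))) = Add(Rational(-1, 4155), Rational(-36638, 27)) = Rational(-50743639, 37395)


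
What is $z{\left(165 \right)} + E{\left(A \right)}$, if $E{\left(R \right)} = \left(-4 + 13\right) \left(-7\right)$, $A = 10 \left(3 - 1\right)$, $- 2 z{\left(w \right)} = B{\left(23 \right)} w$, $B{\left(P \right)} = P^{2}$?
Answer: $- \frac{87411}{2} \approx -43706.0$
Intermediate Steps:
$z{\left(w \right)} = - \frac{529 w}{2}$ ($z{\left(w \right)} = - \frac{23^{2} w}{2} = - \frac{529 w}{2}$)
$A = 20$ ($A = 10 \cdot 2 = 20$)
$E{\left(R \right)} = -63$ ($E{\left(R \right)} = 9 \left(-7\right) = -63$)
$z{\left(165 \right)} + E{\left(A \right)} = \left(- \frac{529}{2}\right) 165 - 63 = - \frac{87285}{2} - 63 = - \frac{87411}{2}$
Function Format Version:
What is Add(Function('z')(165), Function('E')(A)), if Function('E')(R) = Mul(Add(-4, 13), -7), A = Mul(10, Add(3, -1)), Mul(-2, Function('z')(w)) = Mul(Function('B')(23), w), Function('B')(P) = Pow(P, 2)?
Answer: Rational(-87411, 2) ≈ -43706.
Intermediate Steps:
Function('z')(w) = Mul(Rational(-529, 2), w) (Function('z')(w) = Mul(Rational(-1, 2), Mul(Pow(23, 2), w)) = Mul(Rational(-1, 2), Mul(529, w)) = Mul(Rational(-529, 2), w))
A = 20 (A = Mul(10, 2) = 20)
Function('E')(R) = -63 (Function('E')(R) = Mul(9, -7) = -63)
Add(Function('z')(165), Function('E')(A)) = Add(Mul(Rational(-529, 2), 165), -63) = Add(Rational(-87285, 2), -63) = Rational(-87411, 2)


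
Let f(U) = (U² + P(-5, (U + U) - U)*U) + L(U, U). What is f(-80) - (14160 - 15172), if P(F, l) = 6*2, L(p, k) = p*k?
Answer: 12852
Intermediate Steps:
L(p, k) = k*p
P(F, l) = 12
f(U) = 2*U² + 12*U (f(U) = (U² + 12*U) + U*U = (U² + 12*U) + U² = 2*U² + 12*U)
f(-80) - (14160 - 15172) = 2*(-80)*(6 - 80) - (14160 - 15172) = 2*(-80)*(-74) - 1*(-1012) = 11840 + 1012 = 12852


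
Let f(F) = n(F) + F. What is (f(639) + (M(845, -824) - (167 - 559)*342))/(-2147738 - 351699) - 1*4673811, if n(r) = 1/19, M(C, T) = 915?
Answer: -221956029320476/47489303 ≈ -4.6738e+6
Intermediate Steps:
n(r) = 1/19
f(F) = 1/19 + F
(f(639) + (M(845, -824) - (167 - 559)*342))/(-2147738 - 351699) - 1*4673811 = ((1/19 + 639) + (915 - (167 - 559)*342))/(-2147738 - 351699) - 1*4673811 = (12142/19 + (915 - (-392)*342))/(-2499437) - 4673811 = (12142/19 + (915 - 1*(-134064)))*(-1/2499437) - 4673811 = (12142/19 + (915 + 134064))*(-1/2499437) - 4673811 = (12142/19 + 134979)*(-1/2499437) - 4673811 = (2576743/19)*(-1/2499437) - 4673811 = -2576743/47489303 - 4673811 = -221956029320476/47489303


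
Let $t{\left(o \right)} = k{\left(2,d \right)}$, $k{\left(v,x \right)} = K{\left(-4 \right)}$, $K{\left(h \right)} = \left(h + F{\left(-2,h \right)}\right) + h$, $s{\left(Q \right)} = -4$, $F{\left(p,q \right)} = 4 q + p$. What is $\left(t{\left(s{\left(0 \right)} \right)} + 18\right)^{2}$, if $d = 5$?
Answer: $64$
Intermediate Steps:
$F{\left(p,q \right)} = p + 4 q$
$K{\left(h \right)} = -2 + 6 h$ ($K{\left(h \right)} = \left(h + \left(-2 + 4 h\right)\right) + h = \left(-2 + 5 h\right) + h = -2 + 6 h$)
$k{\left(v,x \right)} = -26$ ($k{\left(v,x \right)} = -2 + 6 \left(-4\right) = -2 - 24 = -26$)
$t{\left(o \right)} = -26$
$\left(t{\left(s{\left(0 \right)} \right)} + 18\right)^{2} = \left(-26 + 18\right)^{2} = \left(-8\right)^{2} = 64$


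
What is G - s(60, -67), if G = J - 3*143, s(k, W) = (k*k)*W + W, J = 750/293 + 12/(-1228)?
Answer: 21663848309/89951 ≈ 2.4084e+5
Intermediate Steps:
J = 229371/89951 (J = 750*(1/293) + 12*(-1/1228) = 750/293 - 3/307 = 229371/89951 ≈ 2.5500)
s(k, W) = W + W*k² (s(k, W) = k²*W + W = W*k² + W = W + W*k²)
G = -38359608/89951 (G = 229371/89951 - 3*143 = 229371/89951 - 1*429 = 229371/89951 - 429 = -38359608/89951 ≈ -426.45)
G - s(60, -67) = -38359608/89951 - (-67)*(1 + 60²) = -38359608/89951 - (-67)*(1 + 3600) = -38359608/89951 - (-67)*3601 = -38359608/89951 - 1*(-241267) = -38359608/89951 + 241267 = 21663848309/89951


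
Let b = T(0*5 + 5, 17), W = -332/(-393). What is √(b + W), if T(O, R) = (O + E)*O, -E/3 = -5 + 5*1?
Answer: √3991701/393 ≈ 5.0838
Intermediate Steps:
W = 332/393 (W = -332*(-1/393) = 332/393 ≈ 0.84478)
E = 0 (E = -3*(-5 + 5*1) = -3*(-5 + 5) = -3*0 = 0)
T(O, R) = O² (T(O, R) = (O + 0)*O = O*O = O²)
b = 25 (b = (0*5 + 5)² = (0 + 5)² = 5² = 25)
√(b + W) = √(25 + 332/393) = √(10157/393) = √3991701/393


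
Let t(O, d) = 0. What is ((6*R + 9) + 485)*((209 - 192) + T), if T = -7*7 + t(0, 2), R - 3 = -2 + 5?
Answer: -16960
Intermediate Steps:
R = 6 (R = 3 + (-2 + 5) = 3 + 3 = 6)
T = -49 (T = -7*7 + 0 = -49 + 0 = -49)
((6*R + 9) + 485)*((209 - 192) + T) = ((6*6 + 9) + 485)*((209 - 192) - 49) = ((36 + 9) + 485)*(17 - 49) = (45 + 485)*(-32) = 530*(-32) = -16960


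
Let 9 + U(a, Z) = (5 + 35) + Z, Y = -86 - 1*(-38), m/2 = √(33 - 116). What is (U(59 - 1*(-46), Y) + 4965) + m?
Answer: 4948 + 2*I*√83 ≈ 4948.0 + 18.221*I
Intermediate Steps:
m = 2*I*√83 (m = 2*√(33 - 116) = 2*√(-83) = 2*(I*√83) = 2*I*√83 ≈ 18.221*I)
Y = -48 (Y = -86 + 38 = -48)
U(a, Z) = 31 + Z (U(a, Z) = -9 + ((5 + 35) + Z) = -9 + (40 + Z) = 31 + Z)
(U(59 - 1*(-46), Y) + 4965) + m = ((31 - 48) + 4965) + 2*I*√83 = (-17 + 4965) + 2*I*√83 = 4948 + 2*I*√83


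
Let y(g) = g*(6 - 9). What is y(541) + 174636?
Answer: 173013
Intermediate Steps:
y(g) = -3*g (y(g) = g*(-3) = -3*g)
y(541) + 174636 = -3*541 + 174636 = -1623 + 174636 = 173013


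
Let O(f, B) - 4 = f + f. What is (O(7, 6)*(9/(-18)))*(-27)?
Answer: 243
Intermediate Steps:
O(f, B) = 4 + 2*f (O(f, B) = 4 + (f + f) = 4 + 2*f)
(O(7, 6)*(9/(-18)))*(-27) = ((4 + 2*7)*(9/(-18)))*(-27) = ((4 + 14)*(9*(-1/18)))*(-27) = (18*(-½))*(-27) = -9*(-27) = 243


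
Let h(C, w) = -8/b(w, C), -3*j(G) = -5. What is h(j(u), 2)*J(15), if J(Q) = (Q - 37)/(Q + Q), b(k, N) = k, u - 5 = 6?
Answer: 44/15 ≈ 2.9333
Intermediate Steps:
u = 11 (u = 5 + 6 = 11)
j(G) = 5/3 (j(G) = -⅓*(-5) = 5/3)
J(Q) = (-37 + Q)/(2*Q) (J(Q) = (-37 + Q)/((2*Q)) = (-37 + Q)*(1/(2*Q)) = (-37 + Q)/(2*Q))
h(C, w) = -8/w
h(j(u), 2)*J(15) = (-8/2)*((½)*(-37 + 15)/15) = (-8*½)*((½)*(1/15)*(-22)) = -4*(-11/15) = 44/15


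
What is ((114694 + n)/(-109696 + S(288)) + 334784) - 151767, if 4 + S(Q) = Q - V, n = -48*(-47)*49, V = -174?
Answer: 9996092904/54619 ≈ 1.8302e+5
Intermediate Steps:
n = 110544 (n = 2256*49 = 110544)
S(Q) = 170 + Q (S(Q) = -4 + (Q - 1*(-174)) = -4 + (Q + 174) = -4 + (174 + Q) = 170 + Q)
((114694 + n)/(-109696 + S(288)) + 334784) - 151767 = ((114694 + 110544)/(-109696 + (170 + 288)) + 334784) - 151767 = (225238/(-109696 + 458) + 334784) - 151767 = (225238/(-109238) + 334784) - 151767 = (225238*(-1/109238) + 334784) - 151767 = (-112619/54619 + 334784) - 151767 = 18285454677/54619 - 151767 = 9996092904/54619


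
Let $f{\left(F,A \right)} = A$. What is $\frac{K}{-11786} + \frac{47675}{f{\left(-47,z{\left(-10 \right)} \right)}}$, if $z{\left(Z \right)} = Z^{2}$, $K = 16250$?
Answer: $\frac{11205451}{23572} \approx 475.37$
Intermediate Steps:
$\frac{K}{-11786} + \frac{47675}{f{\left(-47,z{\left(-10 \right)} \right)}} = \frac{16250}{-11786} + \frac{47675}{\left(-10\right)^{2}} = 16250 \left(- \frac{1}{11786}\right) + \frac{47675}{100} = - \frac{8125}{5893} + 47675 \cdot \frac{1}{100} = - \frac{8125}{5893} + \frac{1907}{4} = \frac{11205451}{23572}$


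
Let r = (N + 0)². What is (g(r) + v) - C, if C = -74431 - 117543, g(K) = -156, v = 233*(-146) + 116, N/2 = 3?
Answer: 157916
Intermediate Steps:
N = 6 (N = 2*3 = 6)
r = 36 (r = (6 + 0)² = 6² = 36)
v = -33902 (v = -34018 + 116 = -33902)
C = -191974
(g(r) + v) - C = (-156 - 33902) - 1*(-191974) = -34058 + 191974 = 157916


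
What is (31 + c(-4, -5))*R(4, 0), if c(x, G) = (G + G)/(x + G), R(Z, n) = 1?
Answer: 289/9 ≈ 32.111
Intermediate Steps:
c(x, G) = 2*G/(G + x) (c(x, G) = (2*G)/(G + x) = 2*G/(G + x))
(31 + c(-4, -5))*R(4, 0) = (31 + 2*(-5)/(-5 - 4))*1 = (31 + 2*(-5)/(-9))*1 = (31 + 2*(-5)*(-⅑))*1 = (31 + 10/9)*1 = (289/9)*1 = 289/9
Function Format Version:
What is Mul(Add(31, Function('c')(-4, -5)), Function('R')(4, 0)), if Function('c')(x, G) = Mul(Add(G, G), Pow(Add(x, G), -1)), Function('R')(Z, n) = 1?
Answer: Rational(289, 9) ≈ 32.111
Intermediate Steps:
Function('c')(x, G) = Mul(2, G, Pow(Add(G, x), -1)) (Function('c')(x, G) = Mul(Mul(2, G), Pow(Add(G, x), -1)) = Mul(2, G, Pow(Add(G, x), -1)))
Mul(Add(31, Function('c')(-4, -5)), Function('R')(4, 0)) = Mul(Add(31, Mul(2, -5, Pow(Add(-5, -4), -1))), 1) = Mul(Add(31, Mul(2, -5, Pow(-9, -1))), 1) = Mul(Add(31, Mul(2, -5, Rational(-1, 9))), 1) = Mul(Add(31, Rational(10, 9)), 1) = Mul(Rational(289, 9), 1) = Rational(289, 9)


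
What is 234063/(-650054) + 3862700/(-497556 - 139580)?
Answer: -332511693671/51771600668 ≈ -6.4227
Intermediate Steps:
234063/(-650054) + 3862700/(-497556 - 139580) = 234063*(-1/650054) + 3862700/(-637136) = -234063/650054 + 3862700*(-1/637136) = -234063/650054 - 965675/159284 = -332511693671/51771600668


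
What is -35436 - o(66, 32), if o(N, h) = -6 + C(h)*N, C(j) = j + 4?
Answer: -37806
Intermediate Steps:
C(j) = 4 + j
o(N, h) = -6 + N*(4 + h) (o(N, h) = -6 + (4 + h)*N = -6 + N*(4 + h))
-35436 - o(66, 32) = -35436 - (-6 + 66*(4 + 32)) = -35436 - (-6 + 66*36) = -35436 - (-6 + 2376) = -35436 - 1*2370 = -35436 - 2370 = -37806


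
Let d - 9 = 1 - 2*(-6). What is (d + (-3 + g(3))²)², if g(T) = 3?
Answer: 484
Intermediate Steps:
d = 22 (d = 9 + (1 - 2*(-6)) = 9 + (1 + 12) = 9 + 13 = 22)
(d + (-3 + g(3))²)² = (22 + (-3 + 3)²)² = (22 + 0²)² = (22 + 0)² = 22² = 484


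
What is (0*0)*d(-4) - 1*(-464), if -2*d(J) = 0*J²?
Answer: 464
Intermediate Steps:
d(J) = 0 (d(J) = -0*J² = -½*0 = 0)
(0*0)*d(-4) - 1*(-464) = (0*0)*0 - 1*(-464) = 0*0 + 464 = 0 + 464 = 464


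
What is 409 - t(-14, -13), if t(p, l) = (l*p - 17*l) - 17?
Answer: 23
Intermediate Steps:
t(p, l) = -17 - 17*l + l*p (t(p, l) = (-17*l + l*p) - 17 = -17 - 17*l + l*p)
409 - t(-14, -13) = 409 - (-17 - 17*(-13) - 13*(-14)) = 409 - (-17 + 221 + 182) = 409 - 1*386 = 409 - 386 = 23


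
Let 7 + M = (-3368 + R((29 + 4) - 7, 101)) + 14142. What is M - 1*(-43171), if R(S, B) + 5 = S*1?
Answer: 53959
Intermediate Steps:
R(S, B) = -5 + S (R(S, B) = -5 + S*1 = -5 + S)
M = 10788 (M = -7 + ((-3368 + (-5 + ((29 + 4) - 7))) + 14142) = -7 + ((-3368 + (-5 + (33 - 7))) + 14142) = -7 + ((-3368 + (-5 + 26)) + 14142) = -7 + ((-3368 + 21) + 14142) = -7 + (-3347 + 14142) = -7 + 10795 = 10788)
M - 1*(-43171) = 10788 - 1*(-43171) = 10788 + 43171 = 53959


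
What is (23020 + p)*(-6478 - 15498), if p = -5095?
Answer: -393919800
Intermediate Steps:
(23020 + p)*(-6478 - 15498) = (23020 - 5095)*(-6478 - 15498) = 17925*(-21976) = -393919800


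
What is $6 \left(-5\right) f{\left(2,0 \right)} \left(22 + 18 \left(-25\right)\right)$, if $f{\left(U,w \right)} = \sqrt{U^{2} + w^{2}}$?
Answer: $25680$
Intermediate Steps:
$6 \left(-5\right) f{\left(2,0 \right)} \left(22 + 18 \left(-25\right)\right) = 6 \left(-5\right) \sqrt{2^{2} + 0^{2}} \left(22 + 18 \left(-25\right)\right) = - 30 \sqrt{4 + 0} \left(22 - 450\right) = - 30 \sqrt{4} \left(-428\right) = \left(-30\right) 2 \left(-428\right) = \left(-60\right) \left(-428\right) = 25680$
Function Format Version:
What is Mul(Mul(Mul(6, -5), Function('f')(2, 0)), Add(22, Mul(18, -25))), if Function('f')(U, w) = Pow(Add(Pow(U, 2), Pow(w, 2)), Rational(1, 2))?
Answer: 25680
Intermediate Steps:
Mul(Mul(Mul(6, -5), Function('f')(2, 0)), Add(22, Mul(18, -25))) = Mul(Mul(Mul(6, -5), Pow(Add(Pow(2, 2), Pow(0, 2)), Rational(1, 2))), Add(22, Mul(18, -25))) = Mul(Mul(-30, Pow(Add(4, 0), Rational(1, 2))), Add(22, -450)) = Mul(Mul(-30, Pow(4, Rational(1, 2))), -428) = Mul(Mul(-30, 2), -428) = Mul(-60, -428) = 25680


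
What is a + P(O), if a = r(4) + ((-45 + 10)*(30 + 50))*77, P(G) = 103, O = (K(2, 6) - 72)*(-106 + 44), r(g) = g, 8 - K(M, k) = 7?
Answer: -215493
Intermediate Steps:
K(M, k) = 1 (K(M, k) = 8 - 1*7 = 8 - 7 = 1)
O = 4402 (O = (1 - 72)*(-106 + 44) = -71*(-62) = 4402)
a = -215596 (a = 4 + ((-45 + 10)*(30 + 50))*77 = 4 - 35*80*77 = 4 - 2800*77 = 4 - 215600 = -215596)
a + P(O) = -215596 + 103 = -215493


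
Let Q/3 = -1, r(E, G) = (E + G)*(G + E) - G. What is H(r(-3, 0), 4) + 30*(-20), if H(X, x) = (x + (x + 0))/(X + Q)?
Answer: -1796/3 ≈ -598.67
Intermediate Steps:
r(E, G) = (E + G)² - G (r(E, G) = (E + G)*(E + G) - G = (E + G)² - G)
Q = -3 (Q = 3*(-1) = -3)
H(X, x) = 2*x/(-3 + X) (H(X, x) = (x + (x + 0))/(X - 3) = (x + x)/(-3 + X) = (2*x)/(-3 + X) = 2*x/(-3 + X))
H(r(-3, 0), 4) + 30*(-20) = 2*4/(-3 + ((-3 + 0)² - 1*0)) + 30*(-20) = 2*4/(-3 + ((-3)² + 0)) - 600 = 2*4/(-3 + (9 + 0)) - 600 = 2*4/(-3 + 9) - 600 = 2*4/6 - 600 = 2*4*(⅙) - 600 = 4/3 - 600 = -1796/3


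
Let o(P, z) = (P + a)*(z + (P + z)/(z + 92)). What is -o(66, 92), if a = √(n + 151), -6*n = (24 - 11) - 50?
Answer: -281919/46 - 8543*√5658/552 ≈ -7292.8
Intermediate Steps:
n = 37/6 (n = -((24 - 11) - 50)/6 = -(13 - 50)/6 = -⅙*(-37) = 37/6 ≈ 6.1667)
a = √5658/6 (a = √(37/6 + 151) = √(943/6) = √5658/6 ≈ 12.537)
o(P, z) = (P + √5658/6)*(z + (P + z)/(92 + z)) (o(P, z) = (P + √5658/6)*(z + (P + z)/(z + 92)) = (P + √5658/6)*(z + (P + z)/(92 + z)))
-o(66, 92) = -(6*66² + 66*√5658 + √5658*92² + 6*66*92² + 93*92*√5658 + 558*66*92)/(6*(92 + 92)) = -(6*4356 + 66*√5658 + √5658*8464 + 6*66*8464 + 8556*√5658 + 3388176)/(6*184) = -(26136 + 66*√5658 + 8464*√5658 + 3351744 + 8556*√5658 + 3388176)/(6*184) = -(6766056 + 17086*√5658)/(6*184) = -(281919/46 + 8543*√5658/552) = -281919/46 - 8543*√5658/552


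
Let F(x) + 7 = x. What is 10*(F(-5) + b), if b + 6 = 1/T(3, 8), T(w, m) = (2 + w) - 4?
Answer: -170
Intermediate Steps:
F(x) = -7 + x
T(w, m) = -2 + w
b = -5 (b = -6 + 1/(-2 + 3) = -6 + 1/1 = -6 + 1 = -5)
10*(F(-5) + b) = 10*((-7 - 5) - 5) = 10*(-12 - 5) = 10*(-17) = -170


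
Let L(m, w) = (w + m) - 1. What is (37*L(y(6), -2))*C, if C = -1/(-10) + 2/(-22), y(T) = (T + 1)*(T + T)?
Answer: 2997/110 ≈ 27.245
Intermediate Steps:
y(T) = 2*T*(1 + T) (y(T) = (1 + T)*(2*T) = 2*T*(1 + T))
L(m, w) = -1 + m + w (L(m, w) = (m + w) - 1 = -1 + m + w)
C = 1/110 (C = -1*(-⅒) + 2*(-1/22) = ⅒ - 1/11 = 1/110 ≈ 0.0090909)
(37*L(y(6), -2))*C = (37*(-1 + 2*6*(1 + 6) - 2))*(1/110) = (37*(-1 + 2*6*7 - 2))*(1/110) = (37*(-1 + 84 - 2))*(1/110) = (37*81)*(1/110) = 2997*(1/110) = 2997/110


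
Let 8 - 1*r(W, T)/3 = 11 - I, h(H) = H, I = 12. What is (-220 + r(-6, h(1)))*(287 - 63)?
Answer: -43232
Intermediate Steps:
r(W, T) = 27 (r(W, T) = 24 - 3*(11 - 1*12) = 24 - 3*(11 - 12) = 24 - 3*(-1) = 24 + 3 = 27)
(-220 + r(-6, h(1)))*(287 - 63) = (-220 + 27)*(287 - 63) = -193*224 = -43232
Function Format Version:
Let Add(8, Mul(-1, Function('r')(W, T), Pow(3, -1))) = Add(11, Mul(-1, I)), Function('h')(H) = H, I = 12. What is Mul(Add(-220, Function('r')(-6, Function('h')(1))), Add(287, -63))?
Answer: -43232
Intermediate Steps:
Function('r')(W, T) = 27 (Function('r')(W, T) = Add(24, Mul(-3, Add(11, Mul(-1, 12)))) = Add(24, Mul(-3, Add(11, -12))) = Add(24, Mul(-3, -1)) = Add(24, 3) = 27)
Mul(Add(-220, Function('r')(-6, Function('h')(1))), Add(287, -63)) = Mul(Add(-220, 27), Add(287, -63)) = Mul(-193, 224) = -43232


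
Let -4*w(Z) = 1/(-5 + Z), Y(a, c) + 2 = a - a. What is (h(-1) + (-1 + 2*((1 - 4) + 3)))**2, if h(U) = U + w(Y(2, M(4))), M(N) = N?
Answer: 3025/784 ≈ 3.8584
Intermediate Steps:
Y(a, c) = -2 (Y(a, c) = -2 + (a - a) = -2 + 0 = -2)
w(Z) = -1/(4*(-5 + Z))
h(U) = 1/28 + U (h(U) = U - 1/(-20 + 4*(-2)) = U - 1/(-20 - 8) = U - 1/(-28) = U - 1*(-1/28) = U + 1/28 = 1/28 + U)
(h(-1) + (-1 + 2*((1 - 4) + 3)))**2 = ((1/28 - 1) + (-1 + 2*((1 - 4) + 3)))**2 = (-27/28 + (-1 + 2*(-3 + 3)))**2 = (-27/28 + (-1 + 2*0))**2 = (-27/28 + (-1 + 0))**2 = (-27/28 - 1)**2 = (-55/28)**2 = 3025/784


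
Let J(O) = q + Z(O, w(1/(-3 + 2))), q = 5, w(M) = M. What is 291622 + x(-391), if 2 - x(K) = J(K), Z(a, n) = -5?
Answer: 291624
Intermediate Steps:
J(O) = 0 (J(O) = 5 - 5 = 0)
x(K) = 2 (x(K) = 2 - 1*0 = 2 + 0 = 2)
291622 + x(-391) = 291622 + 2 = 291624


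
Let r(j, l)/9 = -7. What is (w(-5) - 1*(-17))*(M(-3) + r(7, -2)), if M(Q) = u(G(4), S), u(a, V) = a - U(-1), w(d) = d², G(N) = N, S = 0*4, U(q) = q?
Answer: -2436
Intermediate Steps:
S = 0
r(j, l) = -63 (r(j, l) = 9*(-7) = -63)
u(a, V) = 1 + a (u(a, V) = a - 1*(-1) = a + 1 = 1 + a)
M(Q) = 5 (M(Q) = 1 + 4 = 5)
(w(-5) - 1*(-17))*(M(-3) + r(7, -2)) = ((-5)² - 1*(-17))*(5 - 63) = (25 + 17)*(-58) = 42*(-58) = -2436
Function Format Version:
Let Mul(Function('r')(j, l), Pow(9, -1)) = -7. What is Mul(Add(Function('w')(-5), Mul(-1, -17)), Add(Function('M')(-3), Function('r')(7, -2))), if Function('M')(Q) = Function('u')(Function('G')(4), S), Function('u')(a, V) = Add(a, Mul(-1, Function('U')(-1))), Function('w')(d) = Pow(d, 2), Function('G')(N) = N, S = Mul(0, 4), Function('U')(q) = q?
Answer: -2436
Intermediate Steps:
S = 0
Function('r')(j, l) = -63 (Function('r')(j, l) = Mul(9, -7) = -63)
Function('u')(a, V) = Add(1, a) (Function('u')(a, V) = Add(a, Mul(-1, -1)) = Add(a, 1) = Add(1, a))
Function('M')(Q) = 5 (Function('M')(Q) = Add(1, 4) = 5)
Mul(Add(Function('w')(-5), Mul(-1, -17)), Add(Function('M')(-3), Function('r')(7, -2))) = Mul(Add(Pow(-5, 2), Mul(-1, -17)), Add(5, -63)) = Mul(Add(25, 17), -58) = Mul(42, -58) = -2436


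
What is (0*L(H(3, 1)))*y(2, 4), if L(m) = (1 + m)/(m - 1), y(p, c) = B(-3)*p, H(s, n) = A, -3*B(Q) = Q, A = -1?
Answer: 0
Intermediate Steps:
B(Q) = -Q/3
H(s, n) = -1
y(p, c) = p (y(p, c) = (-⅓*(-3))*p = 1*p = p)
L(m) = (1 + m)/(-1 + m)
(0*L(H(3, 1)))*y(2, 4) = (0*((1 - 1)/(-1 - 1)))*2 = (0*(0/(-2)))*2 = (0*(-½*0))*2 = (0*0)*2 = 0*2 = 0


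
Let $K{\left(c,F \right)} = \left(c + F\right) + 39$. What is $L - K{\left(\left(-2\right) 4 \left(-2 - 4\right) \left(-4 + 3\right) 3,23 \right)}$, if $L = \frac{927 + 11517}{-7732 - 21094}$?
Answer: $\frac{1175644}{14413} \approx 81.568$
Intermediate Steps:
$L = - \frac{6222}{14413}$ ($L = \frac{12444}{-28826} = 12444 \left(- \frac{1}{28826}\right) = - \frac{6222}{14413} \approx -0.43169$)
$K{\left(c,F \right)} = 39 + F + c$ ($K{\left(c,F \right)} = \left(F + c\right) + 39 = 39 + F + c$)
$L - K{\left(\left(-2\right) 4 \left(-2 - 4\right) \left(-4 + 3\right) 3,23 \right)} = - \frac{6222}{14413} - \left(39 + 23 + \left(-2\right) 4 \left(-2 - 4\right) \left(-4 + 3\right) 3\right) = - \frac{6222}{14413} - \left(39 + 23 + - 8 \left(\left(-6\right) \left(-1\right)\right) 3\right) = - \frac{6222}{14413} - \left(39 + 23 + \left(-8\right) 6 \cdot 3\right) = - \frac{6222}{14413} - \left(39 + 23 - 144\right) = - \frac{6222}{14413} - -82 = - \frac{6222}{14413} + 82 = \frac{1175644}{14413}$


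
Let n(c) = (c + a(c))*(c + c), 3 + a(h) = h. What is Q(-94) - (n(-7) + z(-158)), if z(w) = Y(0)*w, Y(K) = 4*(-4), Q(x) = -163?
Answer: -2929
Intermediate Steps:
a(h) = -3 + h
Y(K) = -16
n(c) = 2*c*(-3 + 2*c) (n(c) = (c + (-3 + c))*(c + c) = (-3 + 2*c)*(2*c) = 2*c*(-3 + 2*c))
z(w) = -16*w
Q(-94) - (n(-7) + z(-158)) = -163 - (2*(-7)*(-3 + 2*(-7)) - 16*(-158)) = -163 - (2*(-7)*(-3 - 14) + 2528) = -163 - (2*(-7)*(-17) + 2528) = -163 - (238 + 2528) = -163 - 1*2766 = -163 - 2766 = -2929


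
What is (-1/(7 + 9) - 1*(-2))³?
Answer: 29791/4096 ≈ 7.2732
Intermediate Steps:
(-1/(7 + 9) - 1*(-2))³ = (-1/16 + 2)³ = (31/16)³ = 29791/4096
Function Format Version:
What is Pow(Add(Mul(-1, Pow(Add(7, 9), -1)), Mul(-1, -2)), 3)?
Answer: Rational(29791, 4096) ≈ 7.2732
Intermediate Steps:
Pow(Add(Mul(-1, Pow(Add(7, 9), -1)), Mul(-1, -2)), 3) = Pow(Add(Mul(-1, Pow(16, -1)), 2), 3) = Pow(Add(Mul(-1, Rational(1, 16)), 2), 3) = Pow(Add(Rational(-1, 16), 2), 3) = Pow(Rational(31, 16), 3) = Rational(29791, 4096)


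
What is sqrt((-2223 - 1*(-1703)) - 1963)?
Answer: I*sqrt(2483) ≈ 49.83*I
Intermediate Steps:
sqrt((-2223 - 1*(-1703)) - 1963) = sqrt((-2223 + 1703) - 1963) = sqrt(-520 - 1963) = sqrt(-2483) = I*sqrt(2483)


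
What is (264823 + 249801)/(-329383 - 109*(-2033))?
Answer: -257312/53893 ≈ -4.7745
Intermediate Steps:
(264823 + 249801)/(-329383 - 109*(-2033)) = 514624/(-329383 + 221597) = 514624/(-107786) = 514624*(-1/107786) = -257312/53893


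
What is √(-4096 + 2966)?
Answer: I*√1130 ≈ 33.615*I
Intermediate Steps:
√(-4096 + 2966) = √(-1130) = I*√1130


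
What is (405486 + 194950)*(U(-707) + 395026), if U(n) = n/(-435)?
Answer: 103177131139412/435 ≈ 2.3719e+11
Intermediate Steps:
U(n) = -n/435 (U(n) = n*(-1/435) = -n/435)
(405486 + 194950)*(U(-707) + 395026) = (405486 + 194950)*(-1/435*(-707) + 395026) = 600436*(707/435 + 395026) = 600436*(171837017/435) = 103177131139412/435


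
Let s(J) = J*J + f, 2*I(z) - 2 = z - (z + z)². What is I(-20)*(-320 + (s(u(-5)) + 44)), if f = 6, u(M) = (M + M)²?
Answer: -7871570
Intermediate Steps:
u(M) = 4*M² (u(M) = (2*M)² = 4*M²)
I(z) = 1 + z/2 - 2*z² (I(z) = 1 + (z - (z + z)²)/2 = 1 + (z - (2*z)²)/2 = 1 + (z - 4*z²)/2 = 1 + (z/2 - 2*z²) = 1 + z/2 - 2*z²)
s(J) = 6 + J² (s(J) = J*J + 6 = J² + 6 = 6 + J²)
I(-20)*(-320 + (s(u(-5)) + 44)) = (1 + (½)*(-20) - 2*(-20)²)*(-320 + ((6 + (4*(-5)²)²) + 44)) = (1 - 10 - 2*400)*(-320 + ((6 + (4*25)²) + 44)) = (1 - 10 - 800)*(-320 + ((6 + 100²) + 44)) = -809*(-320 + ((6 + 10000) + 44)) = -809*(-320 + (10006 + 44)) = -809*(-320 + 10050) = -809*9730 = -7871570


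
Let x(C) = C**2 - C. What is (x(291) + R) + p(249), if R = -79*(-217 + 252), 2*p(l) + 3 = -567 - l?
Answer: 162431/2 ≈ 81216.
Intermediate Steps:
p(l) = -285 - l/2 (p(l) = -3/2 + (-567 - l)/2 = -3/2 + (-567/2 - l/2) = -285 - l/2)
R = -2765 (R = -79*35 = -2765)
(x(291) + R) + p(249) = (291*(-1 + 291) - 2765) + (-285 - 1/2*249) = (291*290 - 2765) + (-285 - 249/2) = (84390 - 2765) - 819/2 = 81625 - 819/2 = 162431/2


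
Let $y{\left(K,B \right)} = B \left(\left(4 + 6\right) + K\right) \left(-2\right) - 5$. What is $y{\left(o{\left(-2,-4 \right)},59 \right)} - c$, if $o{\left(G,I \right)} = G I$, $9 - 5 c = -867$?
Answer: $- \frac{11521}{5} \approx -2304.2$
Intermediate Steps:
$c = \frac{876}{5}$ ($c = \frac{9}{5} - - \frac{867}{5} = \frac{9}{5} + \frac{867}{5} = \frac{876}{5} \approx 175.2$)
$y{\left(K,B \right)} = -5 - 2 B \left(10 + K\right)$ ($y{\left(K,B \right)} = B \left(10 + K\right) \left(-2\right) - 5 = - 2 B \left(10 + K\right) - 5 = -5 - 2 B \left(10 + K\right)$)
$y{\left(o{\left(-2,-4 \right)},59 \right)} - c = \left(-5 - 1180 - 118 \left(\left(-2\right) \left(-4\right)\right)\right) - \frac{876}{5} = \left(-5 - 1180 - 118 \cdot 8\right) - \frac{876}{5} = \left(-5 - 1180 - 944\right) - \frac{876}{5} = -2129 - \frac{876}{5} = - \frac{11521}{5}$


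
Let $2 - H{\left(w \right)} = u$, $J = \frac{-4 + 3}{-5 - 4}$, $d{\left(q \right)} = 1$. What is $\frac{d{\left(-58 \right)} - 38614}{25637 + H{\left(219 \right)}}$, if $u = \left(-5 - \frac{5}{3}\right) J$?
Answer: $- \frac{1042551}{692273} \approx -1.506$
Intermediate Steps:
$J = \frac{1}{9}$ ($J = - \frac{1}{-9} = \left(-1\right) \left(- \frac{1}{9}\right) = \frac{1}{9} \approx 0.11111$)
$u = - \frac{20}{27}$ ($u = \left(-5 - \frac{5}{3}\right) \frac{1}{9} = \left(- \frac{20}{3}\right) \frac{1}{9} = - \frac{20}{27} \approx -0.74074$)
$H{\left(w \right)} = \frac{74}{27}$ ($H{\left(w \right)} = 2 - - \frac{20}{27} = 2 + \frac{20}{27} = \frac{74}{27}$)
$\frac{d{\left(-58 \right)} - 38614}{25637 + H{\left(219 \right)}} = \frac{1 - 38614}{25637 + \frac{74}{27}} = - \frac{38613}{\frac{692273}{27}} = \left(-38613\right) \frac{27}{692273} = - \frac{1042551}{692273}$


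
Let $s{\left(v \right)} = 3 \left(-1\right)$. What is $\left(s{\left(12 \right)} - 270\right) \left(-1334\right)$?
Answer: $364182$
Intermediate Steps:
$s{\left(v \right)} = -3$
$\left(s{\left(12 \right)} - 270\right) \left(-1334\right) = \left(-3 - 270\right) \left(-1334\right) = \left(-273\right) \left(-1334\right) = 364182$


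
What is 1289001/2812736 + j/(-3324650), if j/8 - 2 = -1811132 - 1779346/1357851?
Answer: 30578363948176999919/6348878625565291200 ≈ 4.8163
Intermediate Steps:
j = -19673971687808/1357851 (j = 16 + 8*(-1811132 - 1779346/1357851) = 16 + 8*(-2459249176678/1357851) = 16 - 19673993413424/1357851 = -19673971687808/1357851 ≈ -1.4489e+7)
1289001/2812736 + j/(-3324650) = 1289001/2812736 - 19673971687808/1357851/(-3324650) = 1289001*(1/2812736) - 19673971687808/1357851*(-1/3324650) = 1289001/2812736 + 9836985843904/2257189663575 = 30578363948176999919/6348878625565291200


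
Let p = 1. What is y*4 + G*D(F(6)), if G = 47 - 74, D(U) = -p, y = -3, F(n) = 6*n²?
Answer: 15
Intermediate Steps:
D(U) = -1 (D(U) = -1*1 = -1)
G = -27
y*4 + G*D(F(6)) = -3*4 - 27*(-1) = -12 + 27 = 15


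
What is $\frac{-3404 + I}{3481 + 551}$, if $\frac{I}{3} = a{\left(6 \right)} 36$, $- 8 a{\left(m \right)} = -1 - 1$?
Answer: $- \frac{3377}{4032} \approx -0.83755$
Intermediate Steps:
$a{\left(m \right)} = \frac{1}{4}$ ($a{\left(m \right)} = - \frac{-1 - 1}{8} = \left(- \frac{1}{8}\right) \left(-2\right) = \frac{1}{4}$)
$I = 27$ ($I = 3 \cdot \frac{1}{4} \cdot 36 = 3 \cdot 9 = 27$)
$\frac{-3404 + I}{3481 + 551} = \frac{-3404 + 27}{3481 + 551} = - \frac{3377}{4032}$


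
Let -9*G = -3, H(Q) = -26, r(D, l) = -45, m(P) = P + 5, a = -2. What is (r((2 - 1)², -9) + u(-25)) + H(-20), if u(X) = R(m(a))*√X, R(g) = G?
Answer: -71 + 5*I/3 ≈ -71.0 + 1.6667*I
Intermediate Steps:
m(P) = 5 + P
G = ⅓ (G = -⅑*(-3) = ⅓ ≈ 0.33333)
R(g) = ⅓
u(X) = √X/3
(r((2 - 1)², -9) + u(-25)) + H(-20) = (-45 + √(-25)/3) - 26 = (-45 + (5*I)/3) - 26 = (-45 + 5*I/3) - 26 = -71 + 5*I/3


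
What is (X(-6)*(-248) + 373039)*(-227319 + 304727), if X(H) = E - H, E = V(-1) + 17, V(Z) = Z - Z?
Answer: 28434667680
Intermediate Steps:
V(Z) = 0
E = 17 (E = 0 + 17 = 17)
X(H) = 17 - H
(X(-6)*(-248) + 373039)*(-227319 + 304727) = ((17 - 1*(-6))*(-248) + 373039)*(-227319 + 304727) = ((17 + 6)*(-248) + 373039)*77408 = (23*(-248) + 373039)*77408 = (-5704 + 373039)*77408 = 367335*77408 = 28434667680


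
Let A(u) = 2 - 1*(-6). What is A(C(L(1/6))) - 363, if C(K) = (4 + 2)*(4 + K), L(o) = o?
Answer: -355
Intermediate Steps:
C(K) = 24 + 6*K (C(K) = 6*(4 + K) = 24 + 6*K)
A(u) = 8 (A(u) = 2 + 6 = 8)
A(C(L(1/6))) - 363 = 8 - 363 = -355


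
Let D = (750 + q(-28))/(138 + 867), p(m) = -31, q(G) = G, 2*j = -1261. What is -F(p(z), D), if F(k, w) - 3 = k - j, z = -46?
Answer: -1205/2 ≈ -602.50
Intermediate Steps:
j = -1261/2 (j = (½)*(-1261) = -1261/2 ≈ -630.50)
D = 722/1005 (D = (750 - 28)/(138 + 867) = 722/1005 ≈ 0.71841)
F(k, w) = 1267/2 + k (F(k, w) = 3 + (k - 1*(-1261/2)) = 3 + (k + 1261/2) = 3 + (1261/2 + k) = 1267/2 + k)
-F(p(z), D) = -(1267/2 - 31) = -1*1205/2 = -1205/2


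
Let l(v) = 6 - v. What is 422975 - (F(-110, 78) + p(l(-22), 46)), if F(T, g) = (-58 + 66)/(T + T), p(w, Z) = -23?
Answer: 23264892/55 ≈ 4.2300e+5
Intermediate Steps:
F(T, g) = 4/T (F(T, g) = 8/((2*T)) = 8*(1/(2*T)) = 4/T)
422975 - (F(-110, 78) + p(l(-22), 46)) = 422975 - (4/(-110) - 23) = 422975 - (4*(-1/110) - 23) = 422975 - (-2/55 - 23) = 422975 - 1*(-1267/55) = 422975 + 1267/55 = 23264892/55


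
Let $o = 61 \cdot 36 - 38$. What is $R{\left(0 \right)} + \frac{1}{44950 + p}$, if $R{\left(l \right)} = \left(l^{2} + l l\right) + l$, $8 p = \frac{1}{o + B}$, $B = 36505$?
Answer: $\frac{309304}{13903214801} \approx 2.2247 \cdot 10^{-5}$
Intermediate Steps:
$o = 2158$ ($o = 2196 - 38 = 2158$)
$p = \frac{1}{309304}$ ($p = \frac{1}{8 \left(2158 + 36505\right)} = \frac{1}{8 \cdot 38663} = \frac{1}{8} \cdot \frac{1}{38663} = \frac{1}{309304} \approx 3.2331 \cdot 10^{-6}$)
$R{\left(l \right)} = l + 2 l^{2}$ ($R{\left(l \right)} = \left(l^{2} + l^{2}\right) + l = 2 l^{2} + l = l + 2 l^{2}$)
$R{\left(0 \right)} + \frac{1}{44950 + p} = 0 \left(1 + 2 \cdot 0\right) + \frac{1}{44950 + \frac{1}{309304}} = 0 \left(1 + 0\right) + \frac{1}{\frac{13903214801}{309304}} = 0 \cdot 1 + \frac{309304}{13903214801} = 0 + \frac{309304}{13903214801} = \frac{309304}{13903214801}$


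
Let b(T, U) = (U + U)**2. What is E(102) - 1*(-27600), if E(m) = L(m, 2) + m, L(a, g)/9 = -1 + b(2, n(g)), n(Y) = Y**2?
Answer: 28269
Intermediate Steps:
b(T, U) = 4*U**2 (b(T, U) = (2*U)**2 = 4*U**2)
L(a, g) = -9 + 36*g**4 (L(a, g) = 9*(-1 + 4*(g**2)**2) = 9*(-1 + 4*g**4) = -9 + 36*g**4)
E(m) = 567 + m (E(m) = (-9 + 36*2**4) + m = (-9 + 36*16) + m = (-9 + 576) + m = 567 + m)
E(102) - 1*(-27600) = (567 + 102) - 1*(-27600) = 669 + 27600 = 28269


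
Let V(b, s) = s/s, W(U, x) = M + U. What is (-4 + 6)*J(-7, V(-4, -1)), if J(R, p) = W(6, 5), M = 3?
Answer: 18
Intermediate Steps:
W(U, x) = 3 + U
V(b, s) = 1
J(R, p) = 9 (J(R, p) = 3 + 6 = 9)
(-4 + 6)*J(-7, V(-4, -1)) = (-4 + 6)*9 = 2*9 = 18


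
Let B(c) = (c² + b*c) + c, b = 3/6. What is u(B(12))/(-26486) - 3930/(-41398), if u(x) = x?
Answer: 24345876/274116857 ≈ 0.088816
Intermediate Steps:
b = ½ (b = 3*(⅙) = ½ ≈ 0.50000)
B(c) = c² + 3*c/2 (B(c) = (c² + c/2) + c = c² + 3*c/2)
u(B(12))/(-26486) - 3930/(-41398) = ((½)*12*(3 + 2*12))/(-26486) - 3930/(-41398) = ((½)*12*(3 + 24))*(-1/26486) - 3930*(-1/41398) = ((½)*12*27)*(-1/26486) + 1965/20699 = 162*(-1/26486) + 1965/20699 = -81/13243 + 1965/20699 = 24345876/274116857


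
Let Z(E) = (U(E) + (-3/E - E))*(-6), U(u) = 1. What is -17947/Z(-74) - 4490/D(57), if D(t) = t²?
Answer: 231407089/6013899 ≈ 38.479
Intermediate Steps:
Z(E) = -6 + 6*E + 18/E (Z(E) = (1 + (-3/E - E))*(-6) = (1 + (-E - 3/E))*(-6) = (1 - E - 3/E)*(-6) = -6 + 6*E + 18/E)
-17947/Z(-74) - 4490/D(57) = -17947/(-6 + 6*(-74) + 18/(-74)) - 4490/(57²) = -17947/(-6 - 444 + 18*(-1/74)) - 4490/3249 = -17947/(-6 - 444 - 9/37) - 4490*1/3249 = -17947/(-16659/37) - 4490/3249 = -17947*(-37/16659) - 4490/3249 = 664039/16659 - 4490/3249 = 231407089/6013899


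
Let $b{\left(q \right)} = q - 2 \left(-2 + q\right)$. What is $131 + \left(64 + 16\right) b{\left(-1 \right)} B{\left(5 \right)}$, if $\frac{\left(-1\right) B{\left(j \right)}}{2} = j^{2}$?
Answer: $-19869$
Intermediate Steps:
$b{\left(q \right)} = 4 - q$ ($b{\left(q \right)} = q - \left(-4 + 2 q\right) = 4 - q$)
$B{\left(j \right)} = - 2 j^{2}$
$131 + \left(64 + 16\right) b{\left(-1 \right)} B{\left(5 \right)} = 131 + \left(64 + 16\right) \left(4 - -1\right) \left(- 2 \cdot 5^{2}\right) = 131 + 80 \left(4 + 1\right) \left(\left(-2\right) 25\right) = 131 + 80 \cdot 5 \left(-50\right) = 131 + 80 \left(-250\right) = 131 - 20000 = -19869$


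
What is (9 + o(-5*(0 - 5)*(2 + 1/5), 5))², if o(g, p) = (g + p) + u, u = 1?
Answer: 4900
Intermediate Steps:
o(g, p) = 1 + g + p (o(g, p) = (g + p) + 1 = 1 + g + p)
(9 + o(-5*(0 - 5)*(2 + 1/5), 5))² = (9 + (1 - 5*(0 - 5)*(2 + 1/5) + 5))² = (9 + (1 - (-25)*(2 + ⅕) + 5))² = (9 + (1 - (-25)*11/5 + 5))² = (9 + (1 - 5*(-11) + 5))² = (9 + (1 + 55 + 5))² = (9 + 61)² = 70² = 4900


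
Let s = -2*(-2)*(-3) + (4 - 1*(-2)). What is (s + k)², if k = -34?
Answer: 1600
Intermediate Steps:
s = -6 (s = 4*(-3) + (4 + 2) = -12 + 6 = -6)
(s + k)² = (-6 - 34)² = (-40)² = 1600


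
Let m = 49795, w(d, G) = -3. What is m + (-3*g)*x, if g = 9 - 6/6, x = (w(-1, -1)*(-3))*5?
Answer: 48715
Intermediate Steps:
x = 45 (x = -3*(-3)*5 = 9*5 = 45)
g = 8 (g = 9 - 6/6 = 9 - 1*1 = 9 - 1 = 8)
m + (-3*g)*x = 49795 - 3*8*45 = 49795 - 24*45 = 49795 - 1080 = 48715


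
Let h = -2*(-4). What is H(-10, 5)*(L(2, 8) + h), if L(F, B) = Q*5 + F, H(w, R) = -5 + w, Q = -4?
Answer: 150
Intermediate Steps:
L(F, B) = -20 + F (L(F, B) = -4*5 + F = -20 + F)
h = 8
H(-10, 5)*(L(2, 8) + h) = (-5 - 10)*((-20 + 2) + 8) = -15*(-18 + 8) = -15*(-10) = 150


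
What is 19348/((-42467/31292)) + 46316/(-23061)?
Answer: -13963963764148/979331487 ≈ -14259.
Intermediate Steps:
19348/((-42467/31292)) + 46316/(-23061) = 19348/((-42467*1/31292)) + 46316*(-1/23061) = 19348/(-42467/31292) - 46316/23061 = 19348*(-31292/42467) - 46316/23061 = -605437616/42467 - 46316/23061 = -13963963764148/979331487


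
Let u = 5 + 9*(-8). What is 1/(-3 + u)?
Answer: -1/70 ≈ -0.014286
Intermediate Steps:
u = -67 (u = 5 - 72 = -67)
1/(-3 + u) = 1/(-3 - 67) = 1/(-70) = -1/70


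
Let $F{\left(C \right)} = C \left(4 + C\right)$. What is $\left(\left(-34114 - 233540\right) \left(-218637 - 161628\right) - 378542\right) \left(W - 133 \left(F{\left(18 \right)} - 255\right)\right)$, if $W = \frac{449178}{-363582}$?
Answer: $- \frac{115666864956587786272}{60597} \approx -1.9088 \cdot 10^{15}$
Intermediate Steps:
$W = - \frac{74863}{60597}$ ($W = 449178 \left(- \frac{1}{363582}\right) = - \frac{74863}{60597} \approx -1.2354$)
$\left(\left(-34114 - 233540\right) \left(-218637 - 161628\right) - 378542\right) \left(W - 133 \left(F{\left(18 \right)} - 255\right)\right) = \left(\left(-34114 - 233540\right) \left(-218637 - 161628\right) - 378542\right) \left(- \frac{74863}{60597} - 133 \left(18 \left(4 + 18\right) - 255\right)\right) = \left(\left(-267654\right) \left(-380265\right) - 378542\right) \left(- \frac{74863}{60597} - 133 \left(18 \cdot 22 - 255\right)\right) = \left(101779448310 - 378542\right) \left(- \frac{74863}{60597} - 133 \left(396 - 255\right)\right) = 101779069768 \left(- \frac{74863}{60597} - 18753\right) = 101779069768 \left(- \frac{1136450404}{60597}\right) = - \frac{115666864956587786272}{60597}$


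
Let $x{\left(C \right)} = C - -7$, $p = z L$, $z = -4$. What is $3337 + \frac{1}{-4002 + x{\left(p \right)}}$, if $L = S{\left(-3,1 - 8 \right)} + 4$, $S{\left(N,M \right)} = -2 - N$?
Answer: $\frac{13398054}{4015} \approx 3337.0$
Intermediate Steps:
$L = 5$ ($L = \left(-2 - -3\right) + 4 = \left(-2 + 3\right) + 4 = 1 + 4 = 5$)
$p = -20$ ($p = \left(-4\right) 5 = -20$)
$x{\left(C \right)} = 7 + C$ ($x{\left(C \right)} = C + 7 = 7 + C$)
$3337 + \frac{1}{-4002 + x{\left(p \right)}} = 3337 + \frac{1}{-4002 + \left(7 - 20\right)} = 3337 + \frac{1}{-4002 - 13} = 3337 + \frac{1}{-4015} = 3337 - \frac{1}{4015} = \frac{13398054}{4015}$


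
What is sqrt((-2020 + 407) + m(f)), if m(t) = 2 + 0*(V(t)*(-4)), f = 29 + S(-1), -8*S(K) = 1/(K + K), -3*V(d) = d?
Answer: 3*I*sqrt(179) ≈ 40.137*I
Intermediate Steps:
V(d) = -d/3
S(K) = -1/(16*K) (S(K) = -1/(8*(K + K)) = -1/(2*K)/8 = -1/(16*K))
f = 465/16 (f = 29 - 1/16/(-1) = 29 - 1/16*(-1) = 29 + 1/16 = 465/16 ≈ 29.063)
m(t) = 2 (m(t) = 2 + 0*(-t/3*(-4)) = 2 + 0*(4*t/3) = 2 + 0 = 2)
sqrt((-2020 + 407) + m(f)) = sqrt((-2020 + 407) + 2) = sqrt(-1613 + 2) = sqrt(-1611) = 3*I*sqrt(179)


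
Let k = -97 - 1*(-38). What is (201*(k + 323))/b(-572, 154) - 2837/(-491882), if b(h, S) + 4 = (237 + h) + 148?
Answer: -26100684581/93949462 ≈ -277.82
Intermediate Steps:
k = -59 (k = -97 + 38 = -59)
b(h, S) = 381 + h (b(h, S) = -4 + ((237 + h) + 148) = -4 + (385 + h) = 381 + h)
(201*(k + 323))/b(-572, 154) - 2837/(-491882) = (201*(-59 + 323))/(381 - 572) - 2837/(-491882) = (201*264)/(-191) - 2837*(-1/491882) = 53064*(-1/191) + 2837/491882 = -53064/191 + 2837/491882 = -26100684581/93949462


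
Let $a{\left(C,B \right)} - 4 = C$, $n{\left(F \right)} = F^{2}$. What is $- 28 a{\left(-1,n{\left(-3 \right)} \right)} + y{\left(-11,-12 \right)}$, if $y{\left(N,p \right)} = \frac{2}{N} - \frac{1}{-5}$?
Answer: $- \frac{4619}{55} \approx -83.982$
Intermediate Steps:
$a{\left(C,B \right)} = 4 + C$
$y{\left(N,p \right)} = \frac{1}{5} + \frac{2}{N}$ ($y{\left(N,p \right)} = \frac{2}{N} - - \frac{1}{5} = \frac{2}{N} + \frac{1}{5} = \frac{1}{5} + \frac{2}{N}$)
$- 28 a{\left(-1,n{\left(-3 \right)} \right)} + y{\left(-11,-12 \right)} = - 28 \left(4 - 1\right) + \frac{10 - 11}{5 \left(-11\right)} = \left(-28\right) 3 + \frac{1}{5} \left(- \frac{1}{11}\right) \left(-1\right) = -84 + \frac{1}{55} = - \frac{4619}{55}$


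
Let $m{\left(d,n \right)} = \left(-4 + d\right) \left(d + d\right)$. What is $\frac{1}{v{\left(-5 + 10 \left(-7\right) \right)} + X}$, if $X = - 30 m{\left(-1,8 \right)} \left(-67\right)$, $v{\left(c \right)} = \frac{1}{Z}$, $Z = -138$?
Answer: $\frac{138}{2773799} \approx 4.9751 \cdot 10^{-5}$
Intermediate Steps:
$m{\left(d,n \right)} = 2 d \left(-4 + d\right)$ ($m{\left(d,n \right)} = \left(-4 + d\right) 2 d = 2 d \left(-4 + d\right)$)
$v{\left(c \right)} = - \frac{1}{138}$ ($v{\left(c \right)} = \frac{1}{-138} = - \frac{1}{138}$)
$X = 20100$ ($X = - 30 \cdot 2 \left(-1\right) \left(-4 - 1\right) \left(-67\right) = - 30 \cdot 2 \left(-1\right) \left(-5\right) \left(-67\right) = \left(-30\right) 10 \left(-67\right) = \left(-300\right) \left(-67\right) = 20100$)
$\frac{1}{v{\left(-5 + 10 \left(-7\right) \right)} + X} = \frac{1}{- \frac{1}{138} + 20100} = \frac{1}{\frac{2773799}{138}} = \frac{138}{2773799}$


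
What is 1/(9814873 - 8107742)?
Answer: 1/1707131 ≈ 5.8578e-7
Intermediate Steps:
1/(9814873 - 8107742) = 1/1707131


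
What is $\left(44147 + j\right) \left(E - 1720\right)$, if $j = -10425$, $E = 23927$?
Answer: $748864454$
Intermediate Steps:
$\left(44147 + j\right) \left(E - 1720\right) = \left(44147 - 10425\right) \left(23927 - 1720\right) = 33722 \cdot 22207 = 748864454$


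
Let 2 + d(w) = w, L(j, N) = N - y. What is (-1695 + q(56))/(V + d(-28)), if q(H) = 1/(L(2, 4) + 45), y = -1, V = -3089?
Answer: 84749/155950 ≈ 0.54344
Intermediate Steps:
L(j, N) = 1 + N (L(j, N) = N - 1*(-1) = N + 1 = 1 + N)
d(w) = -2 + w
q(H) = 1/50 (q(H) = 1/((1 + 4) + 45) = 1/(5 + 45) = 1/50)
(-1695 + q(56))/(V + d(-28)) = (-1695 + 1/50)/(-3089 + (-2 - 28)) = -84749/(50*(-3089 - 30)) = -84749/50/(-3119) = -84749/50*(-1/3119) = 84749/155950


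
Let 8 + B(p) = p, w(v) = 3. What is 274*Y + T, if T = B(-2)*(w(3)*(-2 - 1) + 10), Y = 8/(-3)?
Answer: -2222/3 ≈ -740.67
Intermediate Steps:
B(p) = -8 + p
Y = -8/3 (Y = 8*(-1/3) = -8/3 ≈ -2.6667)
T = -10 (T = (-8 - 2)*(3*(-2 - 1) + 10) = -10*(3*(-3) + 10) = -10*(-9 + 10) = -10*1 = -10)
274*Y + T = 274*(-8/3) - 10 = -2192/3 - 10 = -2222/3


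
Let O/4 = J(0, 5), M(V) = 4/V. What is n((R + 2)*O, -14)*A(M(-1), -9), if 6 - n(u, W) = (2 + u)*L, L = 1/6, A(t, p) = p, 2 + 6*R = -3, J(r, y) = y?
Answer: -16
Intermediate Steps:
R = -5/6 (R = -1/3 + (1/6)*(-3) = -1/3 - 1/2 = -5/6 ≈ -0.83333)
O = 20 (O = 4*5 = 20)
L = 1/6 (L = 1*(1/6) = 1/6 ≈ 0.16667)
n(u, W) = 17/3 - u/6 (n(u, W) = 6 - (2 + u)/6 = 6 - (1/3 + u/6) = 6 + (-1/3 - u/6) = 17/3 - u/6)
n((R + 2)*O, -14)*A(M(-1), -9) = (17/3 - (-5/6 + 2)*20/6)*(-9) = (17/3 - 7*20/36)*(-9) = (17/3 - 1/6*70/3)*(-9) = (17/3 - 35/9)*(-9) = (16/9)*(-9) = -16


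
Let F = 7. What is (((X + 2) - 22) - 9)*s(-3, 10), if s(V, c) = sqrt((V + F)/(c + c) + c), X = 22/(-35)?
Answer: -1037*sqrt(255)/175 ≈ -94.626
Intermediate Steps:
X = -22/35 (X = 22*(-1/35) = -22/35 ≈ -0.62857)
s(V, c) = sqrt(c + (7 + V)/(2*c)) (s(V, c) = sqrt((V + 7)/(c + c) + c) = sqrt((7 + V)/((2*c)) + c) = sqrt((7 + V)*(1/(2*c)) + c) = sqrt((7 + V)/(2*c) + c) = sqrt(c + (7 + V)/(2*c)))
(((X + 2) - 22) - 9)*s(-3, 10) = (((-22/35 + 2) - 22) - 9)*(sqrt(2)*sqrt((7 - 3 + 2*10**2)/10)/2) = ((48/35 - 22) - 9)*(sqrt(2)*sqrt((7 - 3 + 2*100)/10)/2) = (-722/35 - 9)*(sqrt(2)*sqrt((7 - 3 + 200)/10)/2) = -1037*sqrt(2)*sqrt((1/10)*204)/70 = -1037*sqrt(2)*sqrt(102/5)/70 = -1037*sqrt(2)*sqrt(510)/5/70 = -1037*sqrt(255)/175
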